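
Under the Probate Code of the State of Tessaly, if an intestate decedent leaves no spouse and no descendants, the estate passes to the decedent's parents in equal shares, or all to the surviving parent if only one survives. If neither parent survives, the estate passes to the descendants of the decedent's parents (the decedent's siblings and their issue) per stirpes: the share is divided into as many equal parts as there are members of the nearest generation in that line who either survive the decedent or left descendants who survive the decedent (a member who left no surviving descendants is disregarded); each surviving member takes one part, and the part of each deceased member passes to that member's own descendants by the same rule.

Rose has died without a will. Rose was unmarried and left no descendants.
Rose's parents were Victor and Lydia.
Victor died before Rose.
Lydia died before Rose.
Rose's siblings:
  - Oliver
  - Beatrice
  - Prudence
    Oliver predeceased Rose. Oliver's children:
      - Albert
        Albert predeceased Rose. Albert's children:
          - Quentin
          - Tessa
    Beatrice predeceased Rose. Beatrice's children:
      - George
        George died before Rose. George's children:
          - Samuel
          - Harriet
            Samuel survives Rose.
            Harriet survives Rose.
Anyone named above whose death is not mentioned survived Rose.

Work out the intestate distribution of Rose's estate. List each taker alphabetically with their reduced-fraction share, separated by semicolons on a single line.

Neither parent survives and there are no descendants, so the estate passes to Rose's siblings and their issue per stirpes.
The estate is divided into 3 equal shares of 1/3 among Oliver, Beatrice, Prudence.
Oliver predeceased; the 1/3 allotted to Oliver's branch passes to Oliver's issue by representation.
Albert's line is the sole branch at this level, so the full 1/3 passes to Albert's issue by representation.
The 1/3 is divided into 2 equal shares of 1/6 among Quentin, Tessa.
Quentin is living and takes 1/6.
Tessa is living and takes 1/6.
Beatrice predeceased; the 1/3 allotted to Beatrice's branch passes to Beatrice's issue by representation.
George's line is the sole branch at this level, so the full 1/3 passes to George's issue by representation.
The 1/3 is divided into 2 equal shares of 1/6 among Samuel, Harriet.
Samuel is living and takes 1/6.
Harriet is living and takes 1/6.
Prudence is living and takes 1/3.

Harriet 1/6; Prudence 1/3; Quentin 1/6; Samuel 1/6; Tessa 1/6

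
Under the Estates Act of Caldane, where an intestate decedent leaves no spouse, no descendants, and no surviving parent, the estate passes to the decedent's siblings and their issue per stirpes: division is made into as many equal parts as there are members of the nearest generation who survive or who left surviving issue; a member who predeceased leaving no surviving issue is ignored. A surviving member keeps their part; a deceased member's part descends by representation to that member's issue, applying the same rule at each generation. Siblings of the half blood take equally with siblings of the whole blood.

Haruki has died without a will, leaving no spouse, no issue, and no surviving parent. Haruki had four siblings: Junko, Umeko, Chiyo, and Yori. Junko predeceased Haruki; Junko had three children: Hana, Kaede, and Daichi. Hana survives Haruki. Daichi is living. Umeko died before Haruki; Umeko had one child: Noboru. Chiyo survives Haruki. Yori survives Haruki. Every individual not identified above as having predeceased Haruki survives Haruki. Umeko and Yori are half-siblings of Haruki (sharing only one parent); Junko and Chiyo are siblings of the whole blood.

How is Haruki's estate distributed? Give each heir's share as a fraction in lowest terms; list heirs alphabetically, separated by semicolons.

Chiyo 1/4; Daichi 1/12; Hana 1/12; Kaede 1/12; Noboru 1/4; Yori 1/4

No spouse, descendants, or parent survives, so the estate passes to Haruki's siblings per stirpes.
Half-blood and whole-blood siblings take equally under the stated rule.
The estate is divided into 4 equal shares of 1/4 among Junko, Umeko, Chiyo, Yori.
Junko predeceased; the 1/4 allotted to Junko's branch passes to Junko's issue by representation.
The 1/4 is divided into 3 equal shares of 1/12 among Hana, Kaede, Daichi.
Hana is living and takes 1/12.
Kaede is living and takes 1/12.
Daichi is living and takes 1/12.
Umeko predeceased; the 1/4 allotted to Umeko's branch passes to Umeko's issue by representation.
Noboru is the sole taker at this level and receives the full 1/4.
Chiyo is living and takes 1/4.
Yori is living and takes 1/4.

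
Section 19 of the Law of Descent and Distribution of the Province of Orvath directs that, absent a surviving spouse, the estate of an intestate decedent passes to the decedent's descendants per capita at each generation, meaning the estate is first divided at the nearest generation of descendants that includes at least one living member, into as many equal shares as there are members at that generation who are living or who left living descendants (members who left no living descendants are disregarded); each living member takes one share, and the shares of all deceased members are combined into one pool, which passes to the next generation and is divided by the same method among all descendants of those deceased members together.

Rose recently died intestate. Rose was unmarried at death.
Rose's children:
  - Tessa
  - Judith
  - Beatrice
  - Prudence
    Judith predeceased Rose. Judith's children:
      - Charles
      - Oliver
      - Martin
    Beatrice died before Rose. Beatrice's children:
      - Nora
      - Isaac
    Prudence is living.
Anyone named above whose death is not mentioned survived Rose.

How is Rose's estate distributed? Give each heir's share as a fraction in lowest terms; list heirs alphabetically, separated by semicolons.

There is no surviving spouse, so the entire estate passes to Rose's descendants per capita at each generation.
At generation 1 (Tessa, Judith, Beatrice, Prudence) there are 4 shares of (1)/4 = 1/4 each.
Living: Tessa and Prudence — each takes 1/4.
Deceased: Judith and Beatrice. Their combined 1/2 is pooled and carried to generation 2.
At generation 2 (Charles, Oliver, Martin, Nora, Isaac) there are 5 shares of (1/2)/5 = 1/10 each.
Living: Charles, Oliver, Martin, Nora, and Isaac — each takes 1/10.

Charles 1/10; Isaac 1/10; Martin 1/10; Nora 1/10; Oliver 1/10; Prudence 1/4; Tessa 1/4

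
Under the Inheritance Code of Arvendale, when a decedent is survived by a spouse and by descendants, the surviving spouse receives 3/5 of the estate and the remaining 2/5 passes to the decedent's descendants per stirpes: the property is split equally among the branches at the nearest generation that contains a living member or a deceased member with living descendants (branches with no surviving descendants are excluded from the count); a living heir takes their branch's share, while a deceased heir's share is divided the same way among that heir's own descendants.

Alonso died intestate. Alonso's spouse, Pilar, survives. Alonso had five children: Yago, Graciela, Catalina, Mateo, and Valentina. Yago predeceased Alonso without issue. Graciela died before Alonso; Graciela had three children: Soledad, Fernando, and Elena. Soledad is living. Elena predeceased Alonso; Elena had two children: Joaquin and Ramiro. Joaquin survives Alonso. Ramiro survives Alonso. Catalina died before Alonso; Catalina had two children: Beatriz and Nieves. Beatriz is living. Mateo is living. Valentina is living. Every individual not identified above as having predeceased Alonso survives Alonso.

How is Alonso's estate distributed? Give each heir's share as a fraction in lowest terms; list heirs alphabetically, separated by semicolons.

Beatriz 1/20; Fernando 1/30; Joaquin 1/60; Mateo 1/10; Nieves 1/20; Pilar 3/5; Ramiro 1/60; Soledad 1/30; Valentina 1/10

Pilar, as surviving spouse, takes 3/5.
The remaining 2/5 passes to Alonso's descendants per stirpes.
Yago left no surviving issue, so that branch lapses and is disregarded.
The 2/5 is divided into 4 equal shares of 1/10 among Graciela, Catalina, Mateo, Valentina.
Graciela predeceased; the 1/10 allotted to Graciela's branch passes to Graciela's issue by representation.
The 1/10 is divided into 3 equal shares of 1/30 among Soledad, Fernando, Elena.
Soledad is living and takes 1/30.
Fernando is living and takes 1/30.
Elena predeceased; the 1/30 allotted to Elena's branch passes to Elena's issue by representation.
The 1/30 is divided into 2 equal shares of 1/60 among Joaquin, Ramiro.
Joaquin is living and takes 1/60.
Ramiro is living and takes 1/60.
Catalina predeceased; the 1/10 allotted to Catalina's branch passes to Catalina's issue by representation.
The 1/10 is divided into 2 equal shares of 1/20 among Beatriz, Nieves.
Beatriz is living and takes 1/20.
Nieves is living and takes 1/20.
Mateo is living and takes 1/10.
Valentina is living and takes 1/10.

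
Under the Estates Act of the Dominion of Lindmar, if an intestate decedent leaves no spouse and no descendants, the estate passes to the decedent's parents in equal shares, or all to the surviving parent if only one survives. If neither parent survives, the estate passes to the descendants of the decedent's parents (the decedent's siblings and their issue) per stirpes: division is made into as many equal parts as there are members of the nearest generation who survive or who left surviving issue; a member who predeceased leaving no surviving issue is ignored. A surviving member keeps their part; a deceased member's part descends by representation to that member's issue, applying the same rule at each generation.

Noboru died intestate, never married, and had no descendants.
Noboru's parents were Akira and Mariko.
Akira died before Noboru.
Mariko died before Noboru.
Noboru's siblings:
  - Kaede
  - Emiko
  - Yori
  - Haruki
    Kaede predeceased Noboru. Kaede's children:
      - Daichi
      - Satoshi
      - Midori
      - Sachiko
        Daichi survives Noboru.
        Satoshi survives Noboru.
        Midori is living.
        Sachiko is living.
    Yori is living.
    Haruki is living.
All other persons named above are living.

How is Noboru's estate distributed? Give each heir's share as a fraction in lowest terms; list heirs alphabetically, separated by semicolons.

Daichi 1/16; Emiko 1/4; Haruki 1/4; Midori 1/16; Sachiko 1/16; Satoshi 1/16; Yori 1/4

Neither parent survives and there are no descendants, so the estate passes to Noboru's siblings and their issue per stirpes.
The estate is divided into 4 equal shares of 1/4 among Kaede, Emiko, Yori, Haruki.
Kaede predeceased; the 1/4 allotted to Kaede's branch passes to Kaede's issue by representation.
The 1/4 is divided into 4 equal shares of 1/16 among Daichi, Satoshi, Midori, Sachiko.
Daichi is living and takes 1/16.
Satoshi is living and takes 1/16.
Midori is living and takes 1/16.
Sachiko is living and takes 1/16.
Emiko is living and takes 1/4.
Yori is living and takes 1/4.
Haruki is living and takes 1/4.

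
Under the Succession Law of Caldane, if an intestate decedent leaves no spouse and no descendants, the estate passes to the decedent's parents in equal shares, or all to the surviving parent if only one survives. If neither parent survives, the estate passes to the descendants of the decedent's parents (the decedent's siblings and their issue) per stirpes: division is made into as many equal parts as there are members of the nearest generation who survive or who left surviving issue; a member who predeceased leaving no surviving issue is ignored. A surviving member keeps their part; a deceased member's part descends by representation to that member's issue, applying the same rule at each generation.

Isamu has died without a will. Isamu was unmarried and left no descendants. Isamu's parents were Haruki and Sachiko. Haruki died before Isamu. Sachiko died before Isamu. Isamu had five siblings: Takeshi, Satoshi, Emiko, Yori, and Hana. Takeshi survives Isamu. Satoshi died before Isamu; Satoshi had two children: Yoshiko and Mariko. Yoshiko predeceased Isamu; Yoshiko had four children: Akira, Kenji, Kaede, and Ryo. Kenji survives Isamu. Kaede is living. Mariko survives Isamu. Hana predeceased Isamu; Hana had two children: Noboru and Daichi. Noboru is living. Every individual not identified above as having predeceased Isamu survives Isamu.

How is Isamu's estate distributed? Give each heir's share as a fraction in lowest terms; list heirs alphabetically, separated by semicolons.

Akira 1/40; Daichi 1/10; Emiko 1/5; Kaede 1/40; Kenji 1/40; Mariko 1/10; Noboru 1/10; Ryo 1/40; Takeshi 1/5; Yori 1/5

Neither parent survives and there are no descendants, so the estate passes to Isamu's siblings and their issue per stirpes.
The estate is divided into 5 equal shares of 1/5 among Takeshi, Satoshi, Emiko, Yori, Hana.
Takeshi is living and takes 1/5.
Satoshi predeceased; the 1/5 allotted to Satoshi's branch passes to Satoshi's issue by representation.
The 1/5 is divided into 2 equal shares of 1/10 among Yoshiko, Mariko.
Yoshiko predeceased; the 1/10 allotted to Yoshiko's branch passes to Yoshiko's issue by representation.
The 1/10 is divided into 4 equal shares of 1/40 among Akira, Kenji, Kaede, Ryo.
Akira is living and takes 1/40.
Kenji is living and takes 1/40.
Kaede is living and takes 1/40.
Ryo is living and takes 1/40.
Mariko is living and takes 1/10.
Emiko is living and takes 1/5.
Yori is living and takes 1/5.
Hana predeceased; the 1/5 allotted to Hana's branch passes to Hana's issue by representation.
The 1/5 is divided into 2 equal shares of 1/10 among Noboru, Daichi.
Noboru is living and takes 1/10.
Daichi is living and takes 1/10.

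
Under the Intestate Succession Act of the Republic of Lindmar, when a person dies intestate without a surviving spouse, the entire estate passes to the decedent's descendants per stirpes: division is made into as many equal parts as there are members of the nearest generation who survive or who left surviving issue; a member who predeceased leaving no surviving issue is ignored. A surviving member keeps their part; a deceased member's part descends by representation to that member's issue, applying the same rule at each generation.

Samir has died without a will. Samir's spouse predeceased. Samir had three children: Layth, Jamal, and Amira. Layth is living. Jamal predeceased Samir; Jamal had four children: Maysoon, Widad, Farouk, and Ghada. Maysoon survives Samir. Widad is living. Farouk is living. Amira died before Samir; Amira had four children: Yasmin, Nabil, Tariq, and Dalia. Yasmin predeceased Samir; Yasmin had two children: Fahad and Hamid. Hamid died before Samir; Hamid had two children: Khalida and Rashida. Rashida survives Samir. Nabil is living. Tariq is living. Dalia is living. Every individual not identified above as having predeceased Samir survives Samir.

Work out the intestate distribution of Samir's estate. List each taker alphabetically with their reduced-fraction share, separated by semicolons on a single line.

There is no surviving spouse, so the entire estate passes to Samir's descendants per stirpes.
The estate is divided into 3 equal shares of 1/3 among Layth, Jamal, Amira.
Layth is living and takes 1/3.
Jamal predeceased; the 1/3 allotted to Jamal's branch passes to Jamal's issue by representation.
The 1/3 is divided into 4 equal shares of 1/12 among Maysoon, Widad, Farouk, Ghada.
Maysoon is living and takes 1/12.
Widad is living and takes 1/12.
Farouk is living and takes 1/12.
Ghada is living and takes 1/12.
Amira predeceased; the 1/3 allotted to Amira's branch passes to Amira's issue by representation.
The 1/3 is divided into 4 equal shares of 1/12 among Yasmin, Nabil, Tariq, Dalia.
Yasmin predeceased; the 1/12 allotted to Yasmin's branch passes to Yasmin's issue by representation.
The 1/12 is divided into 2 equal shares of 1/24 among Fahad, Hamid.
Fahad is living and takes 1/24.
Hamid predeceased; the 1/24 allotted to Hamid's branch passes to Hamid's issue by representation.
The 1/24 is divided into 2 equal shares of 1/48 among Khalida, Rashida.
Khalida is living and takes 1/48.
Rashida is living and takes 1/48.
Nabil is living and takes 1/12.
Tariq is living and takes 1/12.
Dalia is living and takes 1/12.

Dalia 1/12; Fahad 1/24; Farouk 1/12; Ghada 1/12; Khalida 1/48; Layth 1/3; Maysoon 1/12; Nabil 1/12; Rashida 1/48; Tariq 1/12; Widad 1/12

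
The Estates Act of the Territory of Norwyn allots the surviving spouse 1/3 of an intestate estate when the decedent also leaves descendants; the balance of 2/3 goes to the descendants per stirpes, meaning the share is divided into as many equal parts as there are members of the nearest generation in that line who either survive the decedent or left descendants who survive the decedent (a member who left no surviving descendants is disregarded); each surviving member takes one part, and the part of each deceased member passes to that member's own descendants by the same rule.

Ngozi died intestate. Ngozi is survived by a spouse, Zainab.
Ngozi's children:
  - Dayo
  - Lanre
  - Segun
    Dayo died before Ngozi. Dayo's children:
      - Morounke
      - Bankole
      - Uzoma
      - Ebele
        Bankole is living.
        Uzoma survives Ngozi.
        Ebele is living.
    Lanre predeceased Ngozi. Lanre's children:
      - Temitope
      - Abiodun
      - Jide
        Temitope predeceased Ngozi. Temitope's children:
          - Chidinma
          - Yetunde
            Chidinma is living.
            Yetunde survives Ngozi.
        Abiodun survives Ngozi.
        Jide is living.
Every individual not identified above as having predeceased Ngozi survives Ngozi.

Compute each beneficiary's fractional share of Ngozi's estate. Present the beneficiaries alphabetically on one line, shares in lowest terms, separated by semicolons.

Abiodun 2/27; Bankole 1/18; Chidinma 1/27; Ebele 1/18; Jide 2/27; Morounke 1/18; Segun 2/9; Uzoma 1/18; Yetunde 1/27; Zainab 1/3

Zainab, as surviving spouse, takes 1/3.
The remaining 2/3 passes to Ngozi's descendants per stirpes.
The 2/3 is divided into 3 equal shares of 2/9 among Dayo, Lanre, Segun.
Dayo predeceased; the 2/9 allotted to Dayo's branch passes to Dayo's issue by representation.
The 2/9 is divided into 4 equal shares of 1/18 among Morounke, Bankole, Uzoma, Ebele.
Morounke is living and takes 1/18.
Bankole is living and takes 1/18.
Uzoma is living and takes 1/18.
Ebele is living and takes 1/18.
Lanre predeceased; the 2/9 allotted to Lanre's branch passes to Lanre's issue by representation.
The 2/9 is divided into 3 equal shares of 2/27 among Temitope, Abiodun, Jide.
Temitope predeceased; the 2/27 allotted to Temitope's branch passes to Temitope's issue by representation.
The 2/27 is divided into 2 equal shares of 1/27 among Chidinma, Yetunde.
Chidinma is living and takes 1/27.
Yetunde is living and takes 1/27.
Abiodun is living and takes 2/27.
Jide is living and takes 2/27.
Segun is living and takes 2/9.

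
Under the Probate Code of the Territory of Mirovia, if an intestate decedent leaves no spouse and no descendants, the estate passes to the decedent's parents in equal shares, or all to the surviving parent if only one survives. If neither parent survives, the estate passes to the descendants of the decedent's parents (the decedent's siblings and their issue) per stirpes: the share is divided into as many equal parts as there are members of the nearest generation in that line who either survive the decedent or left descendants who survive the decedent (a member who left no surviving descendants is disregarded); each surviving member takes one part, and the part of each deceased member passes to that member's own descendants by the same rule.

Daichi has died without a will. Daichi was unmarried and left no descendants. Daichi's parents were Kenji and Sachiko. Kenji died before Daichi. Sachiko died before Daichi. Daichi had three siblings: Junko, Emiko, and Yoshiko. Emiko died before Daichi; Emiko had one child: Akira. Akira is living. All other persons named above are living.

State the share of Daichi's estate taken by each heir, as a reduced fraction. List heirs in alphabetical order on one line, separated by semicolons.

Akira 1/3; Junko 1/3; Yoshiko 1/3

Neither parent survives and there are no descendants, so the estate passes to Daichi's siblings and their issue per stirpes.
The estate is divided into 3 equal shares of 1/3 among Junko, Emiko, Yoshiko.
Junko is living and takes 1/3.
Emiko predeceased; the 1/3 allotted to Emiko's branch passes to Emiko's issue by representation.
Akira is the sole taker at this level and receives the full 1/3.
Yoshiko is living and takes 1/3.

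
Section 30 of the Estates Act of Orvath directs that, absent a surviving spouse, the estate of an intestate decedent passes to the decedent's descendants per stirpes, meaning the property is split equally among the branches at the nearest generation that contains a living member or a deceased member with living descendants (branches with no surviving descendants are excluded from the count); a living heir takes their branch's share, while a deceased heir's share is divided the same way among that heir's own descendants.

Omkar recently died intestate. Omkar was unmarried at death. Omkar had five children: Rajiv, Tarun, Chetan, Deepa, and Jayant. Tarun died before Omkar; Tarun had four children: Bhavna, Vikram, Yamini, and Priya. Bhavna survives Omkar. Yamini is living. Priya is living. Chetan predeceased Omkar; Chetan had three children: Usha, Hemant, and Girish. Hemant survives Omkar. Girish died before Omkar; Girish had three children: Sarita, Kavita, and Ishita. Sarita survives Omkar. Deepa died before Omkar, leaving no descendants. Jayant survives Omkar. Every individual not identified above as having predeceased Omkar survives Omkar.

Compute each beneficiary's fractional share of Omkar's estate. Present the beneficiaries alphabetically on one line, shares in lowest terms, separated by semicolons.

There is no surviving spouse, so the entire estate passes to Omkar's descendants per stirpes.
Deepa left no surviving issue, so that branch lapses and is disregarded.
The estate is divided into 4 equal shares of 1/4 among Rajiv, Tarun, Chetan, Jayant.
Rajiv is living and takes 1/4.
Tarun predeceased; the 1/4 allotted to Tarun's branch passes to Tarun's issue by representation.
The 1/4 is divided into 4 equal shares of 1/16 among Bhavna, Vikram, Yamini, Priya.
Bhavna is living and takes 1/16.
Vikram is living and takes 1/16.
Yamini is living and takes 1/16.
Priya is living and takes 1/16.
Chetan predeceased; the 1/4 allotted to Chetan's branch passes to Chetan's issue by representation.
The 1/4 is divided into 3 equal shares of 1/12 among Usha, Hemant, Girish.
Usha is living and takes 1/12.
Hemant is living and takes 1/12.
Girish predeceased; the 1/12 allotted to Girish's branch passes to Girish's issue by representation.
The 1/12 is divided into 3 equal shares of 1/36 among Sarita, Kavita, Ishita.
Sarita is living and takes 1/36.
Kavita is living and takes 1/36.
Ishita is living and takes 1/36.
Jayant is living and takes 1/4.

Bhavna 1/16; Hemant 1/12; Ishita 1/36; Jayant 1/4; Kavita 1/36; Priya 1/16; Rajiv 1/4; Sarita 1/36; Usha 1/12; Vikram 1/16; Yamini 1/16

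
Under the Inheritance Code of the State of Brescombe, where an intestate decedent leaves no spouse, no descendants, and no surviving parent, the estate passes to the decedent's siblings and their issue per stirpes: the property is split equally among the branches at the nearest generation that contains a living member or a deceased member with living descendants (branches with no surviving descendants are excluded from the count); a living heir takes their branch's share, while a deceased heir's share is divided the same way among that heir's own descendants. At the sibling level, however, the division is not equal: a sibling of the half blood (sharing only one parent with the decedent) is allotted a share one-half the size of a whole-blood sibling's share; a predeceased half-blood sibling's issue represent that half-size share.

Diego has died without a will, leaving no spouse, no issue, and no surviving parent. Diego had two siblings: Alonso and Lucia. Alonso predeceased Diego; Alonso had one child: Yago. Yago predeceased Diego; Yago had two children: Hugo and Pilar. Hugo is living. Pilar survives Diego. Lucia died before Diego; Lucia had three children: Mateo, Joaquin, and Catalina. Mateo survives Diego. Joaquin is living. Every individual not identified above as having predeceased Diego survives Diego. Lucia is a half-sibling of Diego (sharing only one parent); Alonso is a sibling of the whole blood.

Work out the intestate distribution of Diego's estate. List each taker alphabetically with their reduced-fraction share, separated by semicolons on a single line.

No spouse, descendants, or parent survives, so the estate passes to Diego's siblings per stirpes.
Half-blood siblings count for one-half the weight of whole-blood siblings at the initial division.
Dividing 1 in proportion to weights (total weight 3/2): Alonso (weight 1) → 2/3; Lucia (weight 1/2) → 1/3.
Alonso predeceased; the 2/3 allotted to Alonso's branch passes to Alonso's issue by representation.
Yago's line is the sole branch at this level, so the full 2/3 passes to Yago's issue by representation.
The 2/3 is divided into 2 equal shares of 1/3 among Hugo, Pilar.
Hugo is living and takes 1/3.
Pilar is living and takes 1/3.
Lucia predeceased; the 1/3 allotted to Lucia's branch passes to Lucia's issue by representation.
The 1/3 is divided into 3 equal shares of 1/9 among Mateo, Joaquin, Catalina.
Mateo is living and takes 1/9.
Joaquin is living and takes 1/9.
Catalina is living and takes 1/9.

Catalina 1/9; Hugo 1/3; Joaquin 1/9; Mateo 1/9; Pilar 1/3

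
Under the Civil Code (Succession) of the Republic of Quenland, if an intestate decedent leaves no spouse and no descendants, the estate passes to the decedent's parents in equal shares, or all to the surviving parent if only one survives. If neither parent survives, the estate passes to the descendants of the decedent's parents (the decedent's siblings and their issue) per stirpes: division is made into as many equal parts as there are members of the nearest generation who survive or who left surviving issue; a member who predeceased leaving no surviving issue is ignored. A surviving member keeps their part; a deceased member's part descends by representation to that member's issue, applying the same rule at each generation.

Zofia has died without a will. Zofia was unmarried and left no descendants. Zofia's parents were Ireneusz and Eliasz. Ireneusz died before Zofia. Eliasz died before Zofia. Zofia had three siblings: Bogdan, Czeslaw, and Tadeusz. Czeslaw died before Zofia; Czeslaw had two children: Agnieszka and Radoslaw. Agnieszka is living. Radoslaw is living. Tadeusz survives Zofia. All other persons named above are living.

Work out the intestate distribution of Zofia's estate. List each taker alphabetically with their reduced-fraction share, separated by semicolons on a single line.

Neither parent survives and there are no descendants, so the estate passes to Zofia's siblings and their issue per stirpes.
The estate is divided into 3 equal shares of 1/3 among Bogdan, Czeslaw, Tadeusz.
Bogdan is living and takes 1/3.
Czeslaw predeceased; the 1/3 allotted to Czeslaw's branch passes to Czeslaw's issue by representation.
The 1/3 is divided into 2 equal shares of 1/6 among Agnieszka, Radoslaw.
Agnieszka is living and takes 1/6.
Radoslaw is living and takes 1/6.
Tadeusz is living and takes 1/3.

Agnieszka 1/6; Bogdan 1/3; Radoslaw 1/6; Tadeusz 1/3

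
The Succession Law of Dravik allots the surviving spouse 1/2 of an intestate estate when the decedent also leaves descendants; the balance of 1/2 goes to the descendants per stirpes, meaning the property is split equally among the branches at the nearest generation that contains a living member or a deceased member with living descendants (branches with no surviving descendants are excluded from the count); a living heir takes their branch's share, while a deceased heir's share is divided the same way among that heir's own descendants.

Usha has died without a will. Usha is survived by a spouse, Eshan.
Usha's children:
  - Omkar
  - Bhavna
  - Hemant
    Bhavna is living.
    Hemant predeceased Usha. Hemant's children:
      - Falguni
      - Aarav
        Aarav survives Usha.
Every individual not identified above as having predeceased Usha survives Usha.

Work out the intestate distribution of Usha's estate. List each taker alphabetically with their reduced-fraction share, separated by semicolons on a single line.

Aarav 1/12; Bhavna 1/6; Eshan 1/2; Falguni 1/12; Omkar 1/6

Eshan, as surviving spouse, takes 1/2.
The remaining 1/2 passes to Usha's descendants per stirpes.
The 1/2 is divided into 3 equal shares of 1/6 among Omkar, Bhavna, Hemant.
Omkar is living and takes 1/6.
Bhavna is living and takes 1/6.
Hemant predeceased; the 1/6 allotted to Hemant's branch passes to Hemant's issue by representation.
The 1/6 is divided into 2 equal shares of 1/12 among Falguni, Aarav.
Falguni is living and takes 1/12.
Aarav is living and takes 1/12.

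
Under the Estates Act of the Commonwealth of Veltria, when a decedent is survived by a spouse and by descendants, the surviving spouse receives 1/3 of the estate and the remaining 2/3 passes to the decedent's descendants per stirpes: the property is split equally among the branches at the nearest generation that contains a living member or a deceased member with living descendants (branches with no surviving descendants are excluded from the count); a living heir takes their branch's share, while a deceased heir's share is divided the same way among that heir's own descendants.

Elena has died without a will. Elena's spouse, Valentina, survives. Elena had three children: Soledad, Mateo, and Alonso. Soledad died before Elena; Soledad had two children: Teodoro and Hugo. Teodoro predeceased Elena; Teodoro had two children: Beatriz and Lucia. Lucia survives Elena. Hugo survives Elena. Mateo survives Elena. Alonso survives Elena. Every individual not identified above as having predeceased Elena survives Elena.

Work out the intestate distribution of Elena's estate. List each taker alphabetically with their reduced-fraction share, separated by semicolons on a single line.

Valentina, as surviving spouse, takes 1/3.
The remaining 2/3 passes to Elena's descendants per stirpes.
The 2/3 is divided into 3 equal shares of 2/9 among Soledad, Mateo, Alonso.
Soledad predeceased; the 2/9 allotted to Soledad's branch passes to Soledad's issue by representation.
The 2/9 is divided into 2 equal shares of 1/9 among Teodoro, Hugo.
Teodoro predeceased; the 1/9 allotted to Teodoro's branch passes to Teodoro's issue by representation.
The 1/9 is divided into 2 equal shares of 1/18 among Beatriz, Lucia.
Beatriz is living and takes 1/18.
Lucia is living and takes 1/18.
Hugo is living and takes 1/9.
Mateo is living and takes 2/9.
Alonso is living and takes 2/9.

Alonso 2/9; Beatriz 1/18; Hugo 1/9; Lucia 1/18; Mateo 2/9; Valentina 1/3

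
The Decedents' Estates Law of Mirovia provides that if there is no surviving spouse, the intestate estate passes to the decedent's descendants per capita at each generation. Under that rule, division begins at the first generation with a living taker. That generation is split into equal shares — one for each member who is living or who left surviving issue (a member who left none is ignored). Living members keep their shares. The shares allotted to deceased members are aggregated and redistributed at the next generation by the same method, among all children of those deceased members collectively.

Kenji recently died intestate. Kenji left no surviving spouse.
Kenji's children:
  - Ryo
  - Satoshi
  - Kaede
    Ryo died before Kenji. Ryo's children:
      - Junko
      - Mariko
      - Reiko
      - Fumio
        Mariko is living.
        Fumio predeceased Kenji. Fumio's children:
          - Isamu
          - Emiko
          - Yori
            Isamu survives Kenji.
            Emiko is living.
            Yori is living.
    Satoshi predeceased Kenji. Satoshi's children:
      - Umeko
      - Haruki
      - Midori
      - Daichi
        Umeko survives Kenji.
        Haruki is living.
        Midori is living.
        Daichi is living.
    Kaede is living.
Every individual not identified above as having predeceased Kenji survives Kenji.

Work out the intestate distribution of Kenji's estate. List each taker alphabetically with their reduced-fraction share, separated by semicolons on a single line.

There is no surviving spouse, so the entire estate passes to Kenji's descendants per capita at each generation.
At generation 1 (Ryo, Satoshi, Kaede) there are 3 shares of (1)/3 = 1/3 each.
Living: Kaede — each takes 1/3.
Deceased: Ryo and Satoshi. Their combined 2/3 is pooled and carried to generation 2.
At generation 2 (Junko, Mariko, Reiko, Fumio, Umeko, Haruki, Midori, Daichi) there are 8 shares of (2/3)/8 = 1/12 each.
Living: Junko, Mariko, Reiko, Umeko, Haruki, Midori, and Daichi — each takes 1/12.
Deceased: Fumio. That 1/12 share is carried to generation 3.
At generation 3 (Isamu, Emiko, Yori) there are 3 shares of (1/12)/3 = 1/36 each.
Living: Isamu, Emiko, and Yori — each takes 1/36.

Daichi 1/12; Emiko 1/36; Haruki 1/12; Isamu 1/36; Junko 1/12; Kaede 1/3; Mariko 1/12; Midori 1/12; Reiko 1/12; Umeko 1/12; Yori 1/36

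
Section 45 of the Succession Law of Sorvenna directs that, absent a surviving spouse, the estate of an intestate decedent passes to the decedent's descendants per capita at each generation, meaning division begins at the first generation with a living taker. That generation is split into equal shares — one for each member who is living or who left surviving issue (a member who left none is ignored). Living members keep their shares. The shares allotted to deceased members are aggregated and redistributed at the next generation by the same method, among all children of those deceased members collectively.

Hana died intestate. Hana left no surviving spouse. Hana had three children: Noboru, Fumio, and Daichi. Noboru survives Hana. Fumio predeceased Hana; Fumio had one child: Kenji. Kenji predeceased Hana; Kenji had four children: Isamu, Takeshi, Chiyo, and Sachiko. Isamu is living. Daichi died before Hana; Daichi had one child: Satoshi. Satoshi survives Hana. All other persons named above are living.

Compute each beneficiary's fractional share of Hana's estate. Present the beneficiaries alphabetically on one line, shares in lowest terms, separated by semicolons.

There is no surviving spouse, so the entire estate passes to Hana's descendants per capita at each generation.
At generation 1 (Noboru, Fumio, Daichi) there are 3 shares of (1)/3 = 1/3 each.
Living: Noboru — each takes 1/3.
Deceased: Fumio and Daichi. Their combined 2/3 is pooled and carried to generation 2.
At generation 2 (Kenji, Satoshi) there are 2 shares of (2/3)/2 = 1/3 each.
Living: Satoshi — each takes 1/3.
Deceased: Kenji. That 1/3 share is carried to generation 3.
At generation 3 (Isamu, Takeshi, Chiyo, Sachiko) there are 4 shares of (1/3)/4 = 1/12 each.
Living: Isamu, Takeshi, Chiyo, and Sachiko — each takes 1/12.

Chiyo 1/12; Isamu 1/12; Noboru 1/3; Sachiko 1/12; Satoshi 1/3; Takeshi 1/12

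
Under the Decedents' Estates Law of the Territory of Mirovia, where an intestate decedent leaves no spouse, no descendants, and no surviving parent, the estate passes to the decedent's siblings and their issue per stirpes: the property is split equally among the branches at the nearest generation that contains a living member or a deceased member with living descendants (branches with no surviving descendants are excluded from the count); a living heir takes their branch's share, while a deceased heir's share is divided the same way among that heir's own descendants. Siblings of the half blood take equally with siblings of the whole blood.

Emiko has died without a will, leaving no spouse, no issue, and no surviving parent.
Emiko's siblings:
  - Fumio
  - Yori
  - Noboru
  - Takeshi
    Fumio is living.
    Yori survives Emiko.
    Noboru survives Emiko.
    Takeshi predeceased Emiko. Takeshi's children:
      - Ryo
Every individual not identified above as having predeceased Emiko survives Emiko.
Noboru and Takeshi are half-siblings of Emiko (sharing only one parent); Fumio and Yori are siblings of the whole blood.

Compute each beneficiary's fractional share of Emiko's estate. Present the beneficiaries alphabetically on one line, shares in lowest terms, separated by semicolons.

No spouse, descendants, or parent survives, so the estate passes to Emiko's siblings per stirpes.
Half-blood and whole-blood siblings take equally under the stated rule.
The estate is divided into 4 equal shares of 1/4 among Fumio, Yori, Noboru, Takeshi.
Fumio is living and takes 1/4.
Yori is living and takes 1/4.
Noboru is living and takes 1/4.
Takeshi predeceased; the 1/4 allotted to Takeshi's branch passes to Takeshi's issue by representation.
Ryo is the sole taker at this level and receives the full 1/4.

Fumio 1/4; Noboru 1/4; Ryo 1/4; Yori 1/4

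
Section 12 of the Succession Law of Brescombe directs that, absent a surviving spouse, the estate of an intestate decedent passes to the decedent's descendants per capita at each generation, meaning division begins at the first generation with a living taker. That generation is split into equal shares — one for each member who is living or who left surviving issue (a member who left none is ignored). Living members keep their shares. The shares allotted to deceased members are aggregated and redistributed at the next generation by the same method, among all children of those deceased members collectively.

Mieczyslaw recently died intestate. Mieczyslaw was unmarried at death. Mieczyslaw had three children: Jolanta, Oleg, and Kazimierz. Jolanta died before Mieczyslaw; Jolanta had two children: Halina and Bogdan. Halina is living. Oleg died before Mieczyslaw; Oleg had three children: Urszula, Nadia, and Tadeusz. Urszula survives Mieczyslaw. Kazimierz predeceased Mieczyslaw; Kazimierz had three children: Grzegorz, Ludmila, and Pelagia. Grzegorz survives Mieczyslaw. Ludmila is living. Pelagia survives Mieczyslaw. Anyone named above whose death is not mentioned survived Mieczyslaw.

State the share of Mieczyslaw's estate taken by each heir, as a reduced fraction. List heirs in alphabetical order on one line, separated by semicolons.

Bogdan 1/8; Grzegorz 1/8; Halina 1/8; Ludmila 1/8; Nadia 1/8; Pelagia 1/8; Tadeusz 1/8; Urszula 1/8

There is no surviving spouse, so the entire estate passes to Mieczyslaw's descendants per capita at each generation.
No one at generation 1 (Jolanta, Oleg, Kazimierz) is living; moving to the next generation.
At generation 2 (Halina, Bogdan, Urszula, Nadia, Tadeusz, Grzegorz, Ludmila, Pelagia) there are 8 shares of (1)/8 = 1/8 each.
Living: Halina, Bogdan, Urszula, Nadia, Tadeusz, Grzegorz, Ludmila, and Pelagia — each takes 1/8.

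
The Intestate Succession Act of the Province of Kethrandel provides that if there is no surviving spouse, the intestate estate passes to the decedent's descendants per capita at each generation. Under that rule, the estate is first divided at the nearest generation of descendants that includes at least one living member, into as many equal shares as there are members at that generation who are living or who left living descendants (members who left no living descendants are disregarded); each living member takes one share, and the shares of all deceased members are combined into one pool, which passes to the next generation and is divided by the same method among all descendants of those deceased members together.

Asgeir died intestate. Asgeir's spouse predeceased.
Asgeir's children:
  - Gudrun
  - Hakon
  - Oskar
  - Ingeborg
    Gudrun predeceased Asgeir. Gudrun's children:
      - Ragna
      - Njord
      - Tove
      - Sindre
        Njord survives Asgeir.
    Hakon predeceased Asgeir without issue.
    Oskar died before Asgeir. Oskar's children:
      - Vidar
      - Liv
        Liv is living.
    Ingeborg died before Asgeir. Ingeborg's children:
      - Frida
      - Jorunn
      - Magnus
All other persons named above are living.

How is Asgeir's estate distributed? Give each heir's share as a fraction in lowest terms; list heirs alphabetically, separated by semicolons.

Frida 1/9; Jorunn 1/9; Liv 1/9; Magnus 1/9; Njord 1/9; Ragna 1/9; Sindre 1/9; Tove 1/9; Vidar 1/9

There is no surviving spouse, so the entire estate passes to Asgeir's descendants per capita at each generation.
No one at generation 1 (Gudrun, Oskar, Ingeborg) is living; moving to the next generation.
At generation 2 (Ragna, Njord, Tove, Sindre, Vidar, Liv, Frida, Jorunn, Magnus) there are 9 shares of (1)/9 = 1/9 each.
Living: Ragna, Njord, Tove, Sindre, Vidar, Liv, Frida, Jorunn, and Magnus — each takes 1/9.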